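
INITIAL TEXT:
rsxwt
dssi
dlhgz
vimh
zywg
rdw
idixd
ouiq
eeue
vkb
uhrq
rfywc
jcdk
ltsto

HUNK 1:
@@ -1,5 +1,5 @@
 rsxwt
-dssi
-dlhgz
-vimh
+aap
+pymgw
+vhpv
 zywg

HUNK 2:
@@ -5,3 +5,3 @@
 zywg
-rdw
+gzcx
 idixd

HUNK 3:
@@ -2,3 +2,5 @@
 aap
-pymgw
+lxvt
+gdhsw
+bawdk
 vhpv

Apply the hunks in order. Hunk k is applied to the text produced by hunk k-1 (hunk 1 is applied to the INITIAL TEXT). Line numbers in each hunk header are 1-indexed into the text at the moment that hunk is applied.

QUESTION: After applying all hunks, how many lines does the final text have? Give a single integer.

Hunk 1: at line 1 remove [dssi,dlhgz,vimh] add [aap,pymgw,vhpv] -> 14 lines: rsxwt aap pymgw vhpv zywg rdw idixd ouiq eeue vkb uhrq rfywc jcdk ltsto
Hunk 2: at line 5 remove [rdw] add [gzcx] -> 14 lines: rsxwt aap pymgw vhpv zywg gzcx idixd ouiq eeue vkb uhrq rfywc jcdk ltsto
Hunk 3: at line 2 remove [pymgw] add [lxvt,gdhsw,bawdk] -> 16 lines: rsxwt aap lxvt gdhsw bawdk vhpv zywg gzcx idixd ouiq eeue vkb uhrq rfywc jcdk ltsto
Final line count: 16

Answer: 16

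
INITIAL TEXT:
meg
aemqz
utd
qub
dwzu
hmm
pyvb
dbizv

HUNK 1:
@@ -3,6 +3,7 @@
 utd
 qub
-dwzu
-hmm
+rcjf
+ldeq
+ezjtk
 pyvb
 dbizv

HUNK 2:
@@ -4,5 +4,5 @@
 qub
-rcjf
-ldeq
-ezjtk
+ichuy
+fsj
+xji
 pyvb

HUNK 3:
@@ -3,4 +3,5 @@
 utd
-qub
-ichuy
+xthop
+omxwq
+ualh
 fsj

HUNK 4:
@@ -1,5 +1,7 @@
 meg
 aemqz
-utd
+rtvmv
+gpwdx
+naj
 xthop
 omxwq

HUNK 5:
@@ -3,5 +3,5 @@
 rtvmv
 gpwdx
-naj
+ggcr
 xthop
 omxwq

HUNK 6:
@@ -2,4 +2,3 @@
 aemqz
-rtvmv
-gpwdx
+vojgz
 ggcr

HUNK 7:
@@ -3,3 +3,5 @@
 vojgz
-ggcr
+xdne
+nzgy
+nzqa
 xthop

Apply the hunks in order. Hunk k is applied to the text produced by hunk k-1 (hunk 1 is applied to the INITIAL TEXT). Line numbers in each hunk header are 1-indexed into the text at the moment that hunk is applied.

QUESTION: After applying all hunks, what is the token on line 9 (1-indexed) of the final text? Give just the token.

Hunk 1: at line 3 remove [dwzu,hmm] add [rcjf,ldeq,ezjtk] -> 9 lines: meg aemqz utd qub rcjf ldeq ezjtk pyvb dbizv
Hunk 2: at line 4 remove [rcjf,ldeq,ezjtk] add [ichuy,fsj,xji] -> 9 lines: meg aemqz utd qub ichuy fsj xji pyvb dbizv
Hunk 3: at line 3 remove [qub,ichuy] add [xthop,omxwq,ualh] -> 10 lines: meg aemqz utd xthop omxwq ualh fsj xji pyvb dbizv
Hunk 4: at line 1 remove [utd] add [rtvmv,gpwdx,naj] -> 12 lines: meg aemqz rtvmv gpwdx naj xthop omxwq ualh fsj xji pyvb dbizv
Hunk 5: at line 3 remove [naj] add [ggcr] -> 12 lines: meg aemqz rtvmv gpwdx ggcr xthop omxwq ualh fsj xji pyvb dbizv
Hunk 6: at line 2 remove [rtvmv,gpwdx] add [vojgz] -> 11 lines: meg aemqz vojgz ggcr xthop omxwq ualh fsj xji pyvb dbizv
Hunk 7: at line 3 remove [ggcr] add [xdne,nzgy,nzqa] -> 13 lines: meg aemqz vojgz xdne nzgy nzqa xthop omxwq ualh fsj xji pyvb dbizv
Final line 9: ualh

Answer: ualh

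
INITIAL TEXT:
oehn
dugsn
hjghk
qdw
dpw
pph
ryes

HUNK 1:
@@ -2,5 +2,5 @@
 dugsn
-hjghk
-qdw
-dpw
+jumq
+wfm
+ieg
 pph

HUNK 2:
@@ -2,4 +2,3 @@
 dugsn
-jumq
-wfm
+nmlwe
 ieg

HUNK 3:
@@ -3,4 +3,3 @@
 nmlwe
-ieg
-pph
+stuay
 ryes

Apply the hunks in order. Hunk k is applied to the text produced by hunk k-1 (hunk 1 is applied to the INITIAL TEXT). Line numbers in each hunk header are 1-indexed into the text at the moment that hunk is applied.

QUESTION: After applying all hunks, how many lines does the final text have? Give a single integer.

Answer: 5

Derivation:
Hunk 1: at line 2 remove [hjghk,qdw,dpw] add [jumq,wfm,ieg] -> 7 lines: oehn dugsn jumq wfm ieg pph ryes
Hunk 2: at line 2 remove [jumq,wfm] add [nmlwe] -> 6 lines: oehn dugsn nmlwe ieg pph ryes
Hunk 3: at line 3 remove [ieg,pph] add [stuay] -> 5 lines: oehn dugsn nmlwe stuay ryes
Final line count: 5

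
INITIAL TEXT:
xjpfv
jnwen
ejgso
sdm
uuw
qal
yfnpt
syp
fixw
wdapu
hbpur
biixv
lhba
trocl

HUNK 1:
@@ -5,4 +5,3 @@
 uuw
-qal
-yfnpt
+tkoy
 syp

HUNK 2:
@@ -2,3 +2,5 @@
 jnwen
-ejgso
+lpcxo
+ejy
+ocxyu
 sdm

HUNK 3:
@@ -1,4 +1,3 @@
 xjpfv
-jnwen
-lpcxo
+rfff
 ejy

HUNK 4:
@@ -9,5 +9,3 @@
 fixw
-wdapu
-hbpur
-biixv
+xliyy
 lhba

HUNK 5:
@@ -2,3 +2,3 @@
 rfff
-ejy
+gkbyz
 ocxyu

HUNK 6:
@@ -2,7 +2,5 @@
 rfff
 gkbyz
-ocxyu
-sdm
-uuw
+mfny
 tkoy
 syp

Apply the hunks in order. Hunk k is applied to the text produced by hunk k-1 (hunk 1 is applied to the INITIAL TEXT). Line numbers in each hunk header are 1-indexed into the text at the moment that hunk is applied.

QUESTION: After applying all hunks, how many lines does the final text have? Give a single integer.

Hunk 1: at line 5 remove [qal,yfnpt] add [tkoy] -> 13 lines: xjpfv jnwen ejgso sdm uuw tkoy syp fixw wdapu hbpur biixv lhba trocl
Hunk 2: at line 2 remove [ejgso] add [lpcxo,ejy,ocxyu] -> 15 lines: xjpfv jnwen lpcxo ejy ocxyu sdm uuw tkoy syp fixw wdapu hbpur biixv lhba trocl
Hunk 3: at line 1 remove [jnwen,lpcxo] add [rfff] -> 14 lines: xjpfv rfff ejy ocxyu sdm uuw tkoy syp fixw wdapu hbpur biixv lhba trocl
Hunk 4: at line 9 remove [wdapu,hbpur,biixv] add [xliyy] -> 12 lines: xjpfv rfff ejy ocxyu sdm uuw tkoy syp fixw xliyy lhba trocl
Hunk 5: at line 2 remove [ejy] add [gkbyz] -> 12 lines: xjpfv rfff gkbyz ocxyu sdm uuw tkoy syp fixw xliyy lhba trocl
Hunk 6: at line 2 remove [ocxyu,sdm,uuw] add [mfny] -> 10 lines: xjpfv rfff gkbyz mfny tkoy syp fixw xliyy lhba trocl
Final line count: 10

Answer: 10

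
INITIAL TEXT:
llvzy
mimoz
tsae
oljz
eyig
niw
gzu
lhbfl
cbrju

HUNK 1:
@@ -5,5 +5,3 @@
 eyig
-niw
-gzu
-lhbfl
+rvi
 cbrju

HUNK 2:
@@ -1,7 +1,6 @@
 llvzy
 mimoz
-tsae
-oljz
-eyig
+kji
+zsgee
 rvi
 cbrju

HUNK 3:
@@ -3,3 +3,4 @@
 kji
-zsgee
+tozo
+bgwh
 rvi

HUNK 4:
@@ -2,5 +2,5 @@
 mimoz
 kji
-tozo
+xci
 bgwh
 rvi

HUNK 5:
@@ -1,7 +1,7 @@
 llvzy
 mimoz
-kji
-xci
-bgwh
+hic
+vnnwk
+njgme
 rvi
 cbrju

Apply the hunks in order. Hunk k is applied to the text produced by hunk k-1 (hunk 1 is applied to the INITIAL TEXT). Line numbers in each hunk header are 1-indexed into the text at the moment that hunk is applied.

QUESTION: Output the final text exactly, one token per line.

Answer: llvzy
mimoz
hic
vnnwk
njgme
rvi
cbrju

Derivation:
Hunk 1: at line 5 remove [niw,gzu,lhbfl] add [rvi] -> 7 lines: llvzy mimoz tsae oljz eyig rvi cbrju
Hunk 2: at line 1 remove [tsae,oljz,eyig] add [kji,zsgee] -> 6 lines: llvzy mimoz kji zsgee rvi cbrju
Hunk 3: at line 3 remove [zsgee] add [tozo,bgwh] -> 7 lines: llvzy mimoz kji tozo bgwh rvi cbrju
Hunk 4: at line 2 remove [tozo] add [xci] -> 7 lines: llvzy mimoz kji xci bgwh rvi cbrju
Hunk 5: at line 1 remove [kji,xci,bgwh] add [hic,vnnwk,njgme] -> 7 lines: llvzy mimoz hic vnnwk njgme rvi cbrju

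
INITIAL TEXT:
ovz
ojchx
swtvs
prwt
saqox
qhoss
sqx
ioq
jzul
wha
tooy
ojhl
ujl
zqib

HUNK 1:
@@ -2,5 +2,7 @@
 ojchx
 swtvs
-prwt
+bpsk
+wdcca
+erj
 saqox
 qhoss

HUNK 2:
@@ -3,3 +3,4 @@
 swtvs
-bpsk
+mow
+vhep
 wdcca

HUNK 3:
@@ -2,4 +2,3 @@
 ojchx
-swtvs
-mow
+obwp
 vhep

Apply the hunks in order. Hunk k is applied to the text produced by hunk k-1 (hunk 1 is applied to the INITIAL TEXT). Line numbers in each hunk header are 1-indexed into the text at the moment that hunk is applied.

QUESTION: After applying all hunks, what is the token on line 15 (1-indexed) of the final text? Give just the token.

Answer: ujl

Derivation:
Hunk 1: at line 2 remove [prwt] add [bpsk,wdcca,erj] -> 16 lines: ovz ojchx swtvs bpsk wdcca erj saqox qhoss sqx ioq jzul wha tooy ojhl ujl zqib
Hunk 2: at line 3 remove [bpsk] add [mow,vhep] -> 17 lines: ovz ojchx swtvs mow vhep wdcca erj saqox qhoss sqx ioq jzul wha tooy ojhl ujl zqib
Hunk 3: at line 2 remove [swtvs,mow] add [obwp] -> 16 lines: ovz ojchx obwp vhep wdcca erj saqox qhoss sqx ioq jzul wha tooy ojhl ujl zqib
Final line 15: ujl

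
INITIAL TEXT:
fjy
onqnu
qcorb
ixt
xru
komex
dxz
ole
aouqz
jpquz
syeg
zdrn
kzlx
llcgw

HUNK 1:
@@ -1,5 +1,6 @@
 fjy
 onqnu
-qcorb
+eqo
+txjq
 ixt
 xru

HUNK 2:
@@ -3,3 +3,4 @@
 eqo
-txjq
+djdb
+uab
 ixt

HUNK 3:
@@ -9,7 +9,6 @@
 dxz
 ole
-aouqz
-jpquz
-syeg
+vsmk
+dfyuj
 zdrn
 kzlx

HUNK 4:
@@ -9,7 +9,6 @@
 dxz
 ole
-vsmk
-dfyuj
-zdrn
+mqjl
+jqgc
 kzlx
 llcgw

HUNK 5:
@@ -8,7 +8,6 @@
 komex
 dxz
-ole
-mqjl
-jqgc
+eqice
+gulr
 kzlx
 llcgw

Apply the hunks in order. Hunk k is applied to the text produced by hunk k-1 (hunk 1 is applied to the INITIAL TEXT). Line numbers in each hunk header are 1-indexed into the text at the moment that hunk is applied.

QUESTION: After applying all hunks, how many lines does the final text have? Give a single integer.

Answer: 13

Derivation:
Hunk 1: at line 1 remove [qcorb] add [eqo,txjq] -> 15 lines: fjy onqnu eqo txjq ixt xru komex dxz ole aouqz jpquz syeg zdrn kzlx llcgw
Hunk 2: at line 3 remove [txjq] add [djdb,uab] -> 16 lines: fjy onqnu eqo djdb uab ixt xru komex dxz ole aouqz jpquz syeg zdrn kzlx llcgw
Hunk 3: at line 9 remove [aouqz,jpquz,syeg] add [vsmk,dfyuj] -> 15 lines: fjy onqnu eqo djdb uab ixt xru komex dxz ole vsmk dfyuj zdrn kzlx llcgw
Hunk 4: at line 9 remove [vsmk,dfyuj,zdrn] add [mqjl,jqgc] -> 14 lines: fjy onqnu eqo djdb uab ixt xru komex dxz ole mqjl jqgc kzlx llcgw
Hunk 5: at line 8 remove [ole,mqjl,jqgc] add [eqice,gulr] -> 13 lines: fjy onqnu eqo djdb uab ixt xru komex dxz eqice gulr kzlx llcgw
Final line count: 13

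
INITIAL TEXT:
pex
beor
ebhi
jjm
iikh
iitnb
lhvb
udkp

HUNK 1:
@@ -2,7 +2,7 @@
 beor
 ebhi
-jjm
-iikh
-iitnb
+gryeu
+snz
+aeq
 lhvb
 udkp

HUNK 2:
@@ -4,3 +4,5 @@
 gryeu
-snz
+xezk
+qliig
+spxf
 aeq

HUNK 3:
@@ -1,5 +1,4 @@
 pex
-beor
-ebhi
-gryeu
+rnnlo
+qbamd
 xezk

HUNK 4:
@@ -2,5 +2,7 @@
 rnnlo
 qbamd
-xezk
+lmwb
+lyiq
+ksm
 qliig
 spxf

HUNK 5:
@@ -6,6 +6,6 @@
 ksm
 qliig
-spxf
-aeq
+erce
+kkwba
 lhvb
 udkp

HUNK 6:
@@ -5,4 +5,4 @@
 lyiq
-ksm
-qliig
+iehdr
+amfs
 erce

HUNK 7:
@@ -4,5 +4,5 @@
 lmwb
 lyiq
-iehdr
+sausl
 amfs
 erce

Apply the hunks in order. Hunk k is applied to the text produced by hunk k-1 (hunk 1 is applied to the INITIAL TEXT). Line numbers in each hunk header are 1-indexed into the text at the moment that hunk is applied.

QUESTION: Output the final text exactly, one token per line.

Hunk 1: at line 2 remove [jjm,iikh,iitnb] add [gryeu,snz,aeq] -> 8 lines: pex beor ebhi gryeu snz aeq lhvb udkp
Hunk 2: at line 4 remove [snz] add [xezk,qliig,spxf] -> 10 lines: pex beor ebhi gryeu xezk qliig spxf aeq lhvb udkp
Hunk 3: at line 1 remove [beor,ebhi,gryeu] add [rnnlo,qbamd] -> 9 lines: pex rnnlo qbamd xezk qliig spxf aeq lhvb udkp
Hunk 4: at line 2 remove [xezk] add [lmwb,lyiq,ksm] -> 11 lines: pex rnnlo qbamd lmwb lyiq ksm qliig spxf aeq lhvb udkp
Hunk 5: at line 6 remove [spxf,aeq] add [erce,kkwba] -> 11 lines: pex rnnlo qbamd lmwb lyiq ksm qliig erce kkwba lhvb udkp
Hunk 6: at line 5 remove [ksm,qliig] add [iehdr,amfs] -> 11 lines: pex rnnlo qbamd lmwb lyiq iehdr amfs erce kkwba lhvb udkp
Hunk 7: at line 4 remove [iehdr] add [sausl] -> 11 lines: pex rnnlo qbamd lmwb lyiq sausl amfs erce kkwba lhvb udkp

Answer: pex
rnnlo
qbamd
lmwb
lyiq
sausl
amfs
erce
kkwba
lhvb
udkp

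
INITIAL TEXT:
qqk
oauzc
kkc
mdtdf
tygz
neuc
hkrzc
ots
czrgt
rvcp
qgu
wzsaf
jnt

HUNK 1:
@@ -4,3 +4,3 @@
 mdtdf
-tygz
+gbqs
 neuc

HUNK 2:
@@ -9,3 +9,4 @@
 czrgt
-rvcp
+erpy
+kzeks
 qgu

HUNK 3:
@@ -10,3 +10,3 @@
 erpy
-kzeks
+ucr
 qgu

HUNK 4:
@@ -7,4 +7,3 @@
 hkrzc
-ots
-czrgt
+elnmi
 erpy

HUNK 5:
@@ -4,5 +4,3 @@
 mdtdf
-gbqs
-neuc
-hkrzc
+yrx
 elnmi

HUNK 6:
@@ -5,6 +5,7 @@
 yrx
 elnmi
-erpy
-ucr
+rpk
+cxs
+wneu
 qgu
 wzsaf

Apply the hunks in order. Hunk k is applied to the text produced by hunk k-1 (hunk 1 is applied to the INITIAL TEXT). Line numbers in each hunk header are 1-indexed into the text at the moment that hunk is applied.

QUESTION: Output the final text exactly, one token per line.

Answer: qqk
oauzc
kkc
mdtdf
yrx
elnmi
rpk
cxs
wneu
qgu
wzsaf
jnt

Derivation:
Hunk 1: at line 4 remove [tygz] add [gbqs] -> 13 lines: qqk oauzc kkc mdtdf gbqs neuc hkrzc ots czrgt rvcp qgu wzsaf jnt
Hunk 2: at line 9 remove [rvcp] add [erpy,kzeks] -> 14 lines: qqk oauzc kkc mdtdf gbqs neuc hkrzc ots czrgt erpy kzeks qgu wzsaf jnt
Hunk 3: at line 10 remove [kzeks] add [ucr] -> 14 lines: qqk oauzc kkc mdtdf gbqs neuc hkrzc ots czrgt erpy ucr qgu wzsaf jnt
Hunk 4: at line 7 remove [ots,czrgt] add [elnmi] -> 13 lines: qqk oauzc kkc mdtdf gbqs neuc hkrzc elnmi erpy ucr qgu wzsaf jnt
Hunk 5: at line 4 remove [gbqs,neuc,hkrzc] add [yrx] -> 11 lines: qqk oauzc kkc mdtdf yrx elnmi erpy ucr qgu wzsaf jnt
Hunk 6: at line 5 remove [erpy,ucr] add [rpk,cxs,wneu] -> 12 lines: qqk oauzc kkc mdtdf yrx elnmi rpk cxs wneu qgu wzsaf jnt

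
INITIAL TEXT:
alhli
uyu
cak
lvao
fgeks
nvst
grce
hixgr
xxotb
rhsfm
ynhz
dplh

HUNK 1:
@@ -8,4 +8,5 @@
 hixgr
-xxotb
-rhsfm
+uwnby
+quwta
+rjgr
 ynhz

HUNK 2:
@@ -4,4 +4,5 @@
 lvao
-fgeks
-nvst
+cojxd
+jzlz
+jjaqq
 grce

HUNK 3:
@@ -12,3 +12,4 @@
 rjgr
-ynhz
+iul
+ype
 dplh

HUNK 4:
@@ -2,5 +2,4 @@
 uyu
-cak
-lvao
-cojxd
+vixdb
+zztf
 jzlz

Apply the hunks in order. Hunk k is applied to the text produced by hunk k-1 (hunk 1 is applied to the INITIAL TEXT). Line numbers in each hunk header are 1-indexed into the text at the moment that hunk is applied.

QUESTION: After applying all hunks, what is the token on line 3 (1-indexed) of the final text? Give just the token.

Hunk 1: at line 8 remove [xxotb,rhsfm] add [uwnby,quwta,rjgr] -> 13 lines: alhli uyu cak lvao fgeks nvst grce hixgr uwnby quwta rjgr ynhz dplh
Hunk 2: at line 4 remove [fgeks,nvst] add [cojxd,jzlz,jjaqq] -> 14 lines: alhli uyu cak lvao cojxd jzlz jjaqq grce hixgr uwnby quwta rjgr ynhz dplh
Hunk 3: at line 12 remove [ynhz] add [iul,ype] -> 15 lines: alhli uyu cak lvao cojxd jzlz jjaqq grce hixgr uwnby quwta rjgr iul ype dplh
Hunk 4: at line 2 remove [cak,lvao,cojxd] add [vixdb,zztf] -> 14 lines: alhli uyu vixdb zztf jzlz jjaqq grce hixgr uwnby quwta rjgr iul ype dplh
Final line 3: vixdb

Answer: vixdb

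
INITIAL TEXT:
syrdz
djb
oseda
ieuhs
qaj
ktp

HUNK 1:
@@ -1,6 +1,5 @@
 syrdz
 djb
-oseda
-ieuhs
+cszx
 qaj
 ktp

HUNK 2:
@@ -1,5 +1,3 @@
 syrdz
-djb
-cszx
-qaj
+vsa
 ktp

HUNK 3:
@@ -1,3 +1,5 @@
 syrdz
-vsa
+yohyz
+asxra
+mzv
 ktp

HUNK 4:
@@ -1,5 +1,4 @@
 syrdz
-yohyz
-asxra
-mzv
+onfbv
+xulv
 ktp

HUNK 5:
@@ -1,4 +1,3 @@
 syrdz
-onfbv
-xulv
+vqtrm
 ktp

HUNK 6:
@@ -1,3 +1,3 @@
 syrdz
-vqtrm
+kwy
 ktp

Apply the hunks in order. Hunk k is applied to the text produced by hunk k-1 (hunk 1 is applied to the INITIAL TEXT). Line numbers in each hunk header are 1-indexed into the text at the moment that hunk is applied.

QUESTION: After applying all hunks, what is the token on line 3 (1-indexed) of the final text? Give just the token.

Hunk 1: at line 1 remove [oseda,ieuhs] add [cszx] -> 5 lines: syrdz djb cszx qaj ktp
Hunk 2: at line 1 remove [djb,cszx,qaj] add [vsa] -> 3 lines: syrdz vsa ktp
Hunk 3: at line 1 remove [vsa] add [yohyz,asxra,mzv] -> 5 lines: syrdz yohyz asxra mzv ktp
Hunk 4: at line 1 remove [yohyz,asxra,mzv] add [onfbv,xulv] -> 4 lines: syrdz onfbv xulv ktp
Hunk 5: at line 1 remove [onfbv,xulv] add [vqtrm] -> 3 lines: syrdz vqtrm ktp
Hunk 6: at line 1 remove [vqtrm] add [kwy] -> 3 lines: syrdz kwy ktp
Final line 3: ktp

Answer: ktp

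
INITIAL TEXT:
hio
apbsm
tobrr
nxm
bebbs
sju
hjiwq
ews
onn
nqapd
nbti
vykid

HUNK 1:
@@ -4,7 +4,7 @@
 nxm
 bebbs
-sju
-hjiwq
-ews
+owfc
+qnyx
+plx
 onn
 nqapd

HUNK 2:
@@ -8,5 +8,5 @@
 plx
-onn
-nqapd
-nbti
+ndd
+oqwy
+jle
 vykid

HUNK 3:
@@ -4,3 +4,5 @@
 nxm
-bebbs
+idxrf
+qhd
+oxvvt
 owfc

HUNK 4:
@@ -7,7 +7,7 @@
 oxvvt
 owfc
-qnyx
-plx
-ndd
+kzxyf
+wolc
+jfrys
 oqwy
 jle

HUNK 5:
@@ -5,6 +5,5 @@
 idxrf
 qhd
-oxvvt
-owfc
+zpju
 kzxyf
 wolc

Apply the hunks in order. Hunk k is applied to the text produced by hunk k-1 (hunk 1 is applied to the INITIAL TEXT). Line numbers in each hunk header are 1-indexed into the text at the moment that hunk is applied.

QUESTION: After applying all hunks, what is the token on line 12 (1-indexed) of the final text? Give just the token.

Hunk 1: at line 4 remove [sju,hjiwq,ews] add [owfc,qnyx,plx] -> 12 lines: hio apbsm tobrr nxm bebbs owfc qnyx plx onn nqapd nbti vykid
Hunk 2: at line 8 remove [onn,nqapd,nbti] add [ndd,oqwy,jle] -> 12 lines: hio apbsm tobrr nxm bebbs owfc qnyx plx ndd oqwy jle vykid
Hunk 3: at line 4 remove [bebbs] add [idxrf,qhd,oxvvt] -> 14 lines: hio apbsm tobrr nxm idxrf qhd oxvvt owfc qnyx plx ndd oqwy jle vykid
Hunk 4: at line 7 remove [qnyx,plx,ndd] add [kzxyf,wolc,jfrys] -> 14 lines: hio apbsm tobrr nxm idxrf qhd oxvvt owfc kzxyf wolc jfrys oqwy jle vykid
Hunk 5: at line 5 remove [oxvvt,owfc] add [zpju] -> 13 lines: hio apbsm tobrr nxm idxrf qhd zpju kzxyf wolc jfrys oqwy jle vykid
Final line 12: jle

Answer: jle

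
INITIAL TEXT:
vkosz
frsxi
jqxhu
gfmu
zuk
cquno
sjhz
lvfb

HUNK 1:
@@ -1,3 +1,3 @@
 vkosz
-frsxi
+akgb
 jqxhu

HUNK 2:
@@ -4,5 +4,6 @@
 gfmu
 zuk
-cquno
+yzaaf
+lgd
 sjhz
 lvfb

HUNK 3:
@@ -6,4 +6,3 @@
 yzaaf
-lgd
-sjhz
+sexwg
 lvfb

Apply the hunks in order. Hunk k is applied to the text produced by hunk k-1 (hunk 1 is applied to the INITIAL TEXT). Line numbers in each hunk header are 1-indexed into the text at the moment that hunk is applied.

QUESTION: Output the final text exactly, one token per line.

Answer: vkosz
akgb
jqxhu
gfmu
zuk
yzaaf
sexwg
lvfb

Derivation:
Hunk 1: at line 1 remove [frsxi] add [akgb] -> 8 lines: vkosz akgb jqxhu gfmu zuk cquno sjhz lvfb
Hunk 2: at line 4 remove [cquno] add [yzaaf,lgd] -> 9 lines: vkosz akgb jqxhu gfmu zuk yzaaf lgd sjhz lvfb
Hunk 3: at line 6 remove [lgd,sjhz] add [sexwg] -> 8 lines: vkosz akgb jqxhu gfmu zuk yzaaf sexwg lvfb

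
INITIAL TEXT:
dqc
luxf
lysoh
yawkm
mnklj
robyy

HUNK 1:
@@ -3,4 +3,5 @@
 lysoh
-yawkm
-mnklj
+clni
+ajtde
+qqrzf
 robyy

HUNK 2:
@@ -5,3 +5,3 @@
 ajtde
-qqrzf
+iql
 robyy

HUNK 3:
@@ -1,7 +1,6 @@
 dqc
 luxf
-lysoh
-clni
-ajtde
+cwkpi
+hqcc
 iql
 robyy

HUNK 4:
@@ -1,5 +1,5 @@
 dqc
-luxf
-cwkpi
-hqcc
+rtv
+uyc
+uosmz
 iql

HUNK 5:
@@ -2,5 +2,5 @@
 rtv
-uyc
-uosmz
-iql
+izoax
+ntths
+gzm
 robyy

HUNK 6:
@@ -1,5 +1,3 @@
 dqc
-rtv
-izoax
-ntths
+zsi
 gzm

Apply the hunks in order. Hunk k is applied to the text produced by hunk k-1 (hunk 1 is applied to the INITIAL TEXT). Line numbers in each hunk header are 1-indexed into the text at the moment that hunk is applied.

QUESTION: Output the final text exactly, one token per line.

Answer: dqc
zsi
gzm
robyy

Derivation:
Hunk 1: at line 3 remove [yawkm,mnklj] add [clni,ajtde,qqrzf] -> 7 lines: dqc luxf lysoh clni ajtde qqrzf robyy
Hunk 2: at line 5 remove [qqrzf] add [iql] -> 7 lines: dqc luxf lysoh clni ajtde iql robyy
Hunk 3: at line 1 remove [lysoh,clni,ajtde] add [cwkpi,hqcc] -> 6 lines: dqc luxf cwkpi hqcc iql robyy
Hunk 4: at line 1 remove [luxf,cwkpi,hqcc] add [rtv,uyc,uosmz] -> 6 lines: dqc rtv uyc uosmz iql robyy
Hunk 5: at line 2 remove [uyc,uosmz,iql] add [izoax,ntths,gzm] -> 6 lines: dqc rtv izoax ntths gzm robyy
Hunk 6: at line 1 remove [rtv,izoax,ntths] add [zsi] -> 4 lines: dqc zsi gzm robyy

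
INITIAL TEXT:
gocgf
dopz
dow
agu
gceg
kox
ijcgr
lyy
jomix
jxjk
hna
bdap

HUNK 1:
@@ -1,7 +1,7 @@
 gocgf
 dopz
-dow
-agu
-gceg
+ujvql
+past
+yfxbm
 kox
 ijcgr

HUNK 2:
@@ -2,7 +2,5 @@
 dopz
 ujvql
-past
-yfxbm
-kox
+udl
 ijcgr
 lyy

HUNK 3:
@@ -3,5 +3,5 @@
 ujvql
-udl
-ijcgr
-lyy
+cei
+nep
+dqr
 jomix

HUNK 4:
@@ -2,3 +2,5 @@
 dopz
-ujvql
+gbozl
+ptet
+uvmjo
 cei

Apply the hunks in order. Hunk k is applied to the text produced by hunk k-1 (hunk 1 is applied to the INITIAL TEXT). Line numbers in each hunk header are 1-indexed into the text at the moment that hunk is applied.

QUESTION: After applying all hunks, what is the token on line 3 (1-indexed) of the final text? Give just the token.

Hunk 1: at line 1 remove [dow,agu,gceg] add [ujvql,past,yfxbm] -> 12 lines: gocgf dopz ujvql past yfxbm kox ijcgr lyy jomix jxjk hna bdap
Hunk 2: at line 2 remove [past,yfxbm,kox] add [udl] -> 10 lines: gocgf dopz ujvql udl ijcgr lyy jomix jxjk hna bdap
Hunk 3: at line 3 remove [udl,ijcgr,lyy] add [cei,nep,dqr] -> 10 lines: gocgf dopz ujvql cei nep dqr jomix jxjk hna bdap
Hunk 4: at line 2 remove [ujvql] add [gbozl,ptet,uvmjo] -> 12 lines: gocgf dopz gbozl ptet uvmjo cei nep dqr jomix jxjk hna bdap
Final line 3: gbozl

Answer: gbozl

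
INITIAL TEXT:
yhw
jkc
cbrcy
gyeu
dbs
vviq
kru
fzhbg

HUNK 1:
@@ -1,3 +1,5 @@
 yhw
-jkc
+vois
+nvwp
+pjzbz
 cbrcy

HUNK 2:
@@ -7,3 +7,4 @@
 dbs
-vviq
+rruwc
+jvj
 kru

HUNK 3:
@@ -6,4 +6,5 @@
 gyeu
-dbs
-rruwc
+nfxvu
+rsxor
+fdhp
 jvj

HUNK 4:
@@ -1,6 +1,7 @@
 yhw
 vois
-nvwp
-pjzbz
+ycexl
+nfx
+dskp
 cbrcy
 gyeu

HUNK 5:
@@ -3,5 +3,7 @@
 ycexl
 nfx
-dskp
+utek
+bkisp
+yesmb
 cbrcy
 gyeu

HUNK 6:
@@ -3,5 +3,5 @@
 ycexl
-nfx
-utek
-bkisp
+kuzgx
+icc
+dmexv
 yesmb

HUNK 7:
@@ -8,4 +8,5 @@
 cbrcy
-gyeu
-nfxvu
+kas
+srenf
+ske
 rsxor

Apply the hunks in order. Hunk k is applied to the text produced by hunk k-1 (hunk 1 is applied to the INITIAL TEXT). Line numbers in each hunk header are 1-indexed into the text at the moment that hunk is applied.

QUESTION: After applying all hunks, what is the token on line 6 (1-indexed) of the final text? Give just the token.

Hunk 1: at line 1 remove [jkc] add [vois,nvwp,pjzbz] -> 10 lines: yhw vois nvwp pjzbz cbrcy gyeu dbs vviq kru fzhbg
Hunk 2: at line 7 remove [vviq] add [rruwc,jvj] -> 11 lines: yhw vois nvwp pjzbz cbrcy gyeu dbs rruwc jvj kru fzhbg
Hunk 3: at line 6 remove [dbs,rruwc] add [nfxvu,rsxor,fdhp] -> 12 lines: yhw vois nvwp pjzbz cbrcy gyeu nfxvu rsxor fdhp jvj kru fzhbg
Hunk 4: at line 1 remove [nvwp,pjzbz] add [ycexl,nfx,dskp] -> 13 lines: yhw vois ycexl nfx dskp cbrcy gyeu nfxvu rsxor fdhp jvj kru fzhbg
Hunk 5: at line 3 remove [dskp] add [utek,bkisp,yesmb] -> 15 lines: yhw vois ycexl nfx utek bkisp yesmb cbrcy gyeu nfxvu rsxor fdhp jvj kru fzhbg
Hunk 6: at line 3 remove [nfx,utek,bkisp] add [kuzgx,icc,dmexv] -> 15 lines: yhw vois ycexl kuzgx icc dmexv yesmb cbrcy gyeu nfxvu rsxor fdhp jvj kru fzhbg
Hunk 7: at line 8 remove [gyeu,nfxvu] add [kas,srenf,ske] -> 16 lines: yhw vois ycexl kuzgx icc dmexv yesmb cbrcy kas srenf ske rsxor fdhp jvj kru fzhbg
Final line 6: dmexv

Answer: dmexv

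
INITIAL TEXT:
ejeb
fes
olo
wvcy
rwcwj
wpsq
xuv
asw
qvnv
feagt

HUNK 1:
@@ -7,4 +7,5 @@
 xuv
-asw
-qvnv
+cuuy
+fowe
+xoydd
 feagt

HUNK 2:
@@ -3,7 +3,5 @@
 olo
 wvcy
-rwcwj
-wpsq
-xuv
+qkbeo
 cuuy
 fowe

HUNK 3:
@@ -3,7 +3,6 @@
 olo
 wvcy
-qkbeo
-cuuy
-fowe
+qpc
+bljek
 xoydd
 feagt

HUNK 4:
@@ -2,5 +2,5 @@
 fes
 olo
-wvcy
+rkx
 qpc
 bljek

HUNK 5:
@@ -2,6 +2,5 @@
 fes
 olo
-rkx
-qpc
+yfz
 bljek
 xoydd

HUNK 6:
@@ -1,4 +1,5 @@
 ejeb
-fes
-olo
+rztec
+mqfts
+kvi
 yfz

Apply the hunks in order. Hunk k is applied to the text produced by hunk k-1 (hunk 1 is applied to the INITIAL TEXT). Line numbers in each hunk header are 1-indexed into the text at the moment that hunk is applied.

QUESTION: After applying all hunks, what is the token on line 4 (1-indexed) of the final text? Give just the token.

Hunk 1: at line 7 remove [asw,qvnv] add [cuuy,fowe,xoydd] -> 11 lines: ejeb fes olo wvcy rwcwj wpsq xuv cuuy fowe xoydd feagt
Hunk 2: at line 3 remove [rwcwj,wpsq,xuv] add [qkbeo] -> 9 lines: ejeb fes olo wvcy qkbeo cuuy fowe xoydd feagt
Hunk 3: at line 3 remove [qkbeo,cuuy,fowe] add [qpc,bljek] -> 8 lines: ejeb fes olo wvcy qpc bljek xoydd feagt
Hunk 4: at line 2 remove [wvcy] add [rkx] -> 8 lines: ejeb fes olo rkx qpc bljek xoydd feagt
Hunk 5: at line 2 remove [rkx,qpc] add [yfz] -> 7 lines: ejeb fes olo yfz bljek xoydd feagt
Hunk 6: at line 1 remove [fes,olo] add [rztec,mqfts,kvi] -> 8 lines: ejeb rztec mqfts kvi yfz bljek xoydd feagt
Final line 4: kvi

Answer: kvi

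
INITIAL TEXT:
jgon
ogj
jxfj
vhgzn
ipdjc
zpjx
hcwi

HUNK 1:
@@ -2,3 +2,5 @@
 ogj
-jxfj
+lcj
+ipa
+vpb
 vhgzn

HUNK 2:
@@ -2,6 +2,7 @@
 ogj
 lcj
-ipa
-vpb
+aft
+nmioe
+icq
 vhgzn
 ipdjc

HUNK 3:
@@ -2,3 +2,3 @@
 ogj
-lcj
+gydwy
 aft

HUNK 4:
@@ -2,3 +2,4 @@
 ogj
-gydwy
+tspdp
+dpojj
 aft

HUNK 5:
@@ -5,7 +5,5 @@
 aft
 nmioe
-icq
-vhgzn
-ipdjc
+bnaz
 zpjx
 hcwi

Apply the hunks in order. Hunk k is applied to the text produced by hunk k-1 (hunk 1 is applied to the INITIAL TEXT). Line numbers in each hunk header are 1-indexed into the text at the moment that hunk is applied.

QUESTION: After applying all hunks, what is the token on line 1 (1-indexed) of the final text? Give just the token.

Hunk 1: at line 2 remove [jxfj] add [lcj,ipa,vpb] -> 9 lines: jgon ogj lcj ipa vpb vhgzn ipdjc zpjx hcwi
Hunk 2: at line 2 remove [ipa,vpb] add [aft,nmioe,icq] -> 10 lines: jgon ogj lcj aft nmioe icq vhgzn ipdjc zpjx hcwi
Hunk 3: at line 2 remove [lcj] add [gydwy] -> 10 lines: jgon ogj gydwy aft nmioe icq vhgzn ipdjc zpjx hcwi
Hunk 4: at line 2 remove [gydwy] add [tspdp,dpojj] -> 11 lines: jgon ogj tspdp dpojj aft nmioe icq vhgzn ipdjc zpjx hcwi
Hunk 5: at line 5 remove [icq,vhgzn,ipdjc] add [bnaz] -> 9 lines: jgon ogj tspdp dpojj aft nmioe bnaz zpjx hcwi
Final line 1: jgon

Answer: jgon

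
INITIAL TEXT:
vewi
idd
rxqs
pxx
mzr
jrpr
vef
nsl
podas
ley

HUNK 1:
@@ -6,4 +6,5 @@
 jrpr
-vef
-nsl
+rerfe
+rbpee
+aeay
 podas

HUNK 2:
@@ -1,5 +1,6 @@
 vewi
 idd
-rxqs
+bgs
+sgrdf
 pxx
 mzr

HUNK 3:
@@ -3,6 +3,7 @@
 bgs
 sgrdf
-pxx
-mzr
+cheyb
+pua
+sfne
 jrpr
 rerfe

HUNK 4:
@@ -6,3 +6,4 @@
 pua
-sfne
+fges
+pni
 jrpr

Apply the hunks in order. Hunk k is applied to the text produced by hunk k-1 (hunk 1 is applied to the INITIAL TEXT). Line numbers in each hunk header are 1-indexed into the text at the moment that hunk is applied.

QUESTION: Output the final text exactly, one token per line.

Hunk 1: at line 6 remove [vef,nsl] add [rerfe,rbpee,aeay] -> 11 lines: vewi idd rxqs pxx mzr jrpr rerfe rbpee aeay podas ley
Hunk 2: at line 1 remove [rxqs] add [bgs,sgrdf] -> 12 lines: vewi idd bgs sgrdf pxx mzr jrpr rerfe rbpee aeay podas ley
Hunk 3: at line 3 remove [pxx,mzr] add [cheyb,pua,sfne] -> 13 lines: vewi idd bgs sgrdf cheyb pua sfne jrpr rerfe rbpee aeay podas ley
Hunk 4: at line 6 remove [sfne] add [fges,pni] -> 14 lines: vewi idd bgs sgrdf cheyb pua fges pni jrpr rerfe rbpee aeay podas ley

Answer: vewi
idd
bgs
sgrdf
cheyb
pua
fges
pni
jrpr
rerfe
rbpee
aeay
podas
ley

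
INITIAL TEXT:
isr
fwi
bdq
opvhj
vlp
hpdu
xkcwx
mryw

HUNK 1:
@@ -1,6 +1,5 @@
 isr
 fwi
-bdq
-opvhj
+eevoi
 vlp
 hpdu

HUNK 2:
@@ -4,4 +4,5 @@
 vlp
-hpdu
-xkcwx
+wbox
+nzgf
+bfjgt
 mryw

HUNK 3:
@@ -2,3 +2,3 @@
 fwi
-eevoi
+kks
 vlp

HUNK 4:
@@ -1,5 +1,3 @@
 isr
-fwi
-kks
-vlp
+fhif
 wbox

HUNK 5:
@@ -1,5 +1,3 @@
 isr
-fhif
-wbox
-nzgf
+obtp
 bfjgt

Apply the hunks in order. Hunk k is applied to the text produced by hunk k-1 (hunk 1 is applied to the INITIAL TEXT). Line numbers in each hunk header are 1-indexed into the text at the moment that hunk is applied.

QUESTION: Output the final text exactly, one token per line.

Hunk 1: at line 1 remove [bdq,opvhj] add [eevoi] -> 7 lines: isr fwi eevoi vlp hpdu xkcwx mryw
Hunk 2: at line 4 remove [hpdu,xkcwx] add [wbox,nzgf,bfjgt] -> 8 lines: isr fwi eevoi vlp wbox nzgf bfjgt mryw
Hunk 3: at line 2 remove [eevoi] add [kks] -> 8 lines: isr fwi kks vlp wbox nzgf bfjgt mryw
Hunk 4: at line 1 remove [fwi,kks,vlp] add [fhif] -> 6 lines: isr fhif wbox nzgf bfjgt mryw
Hunk 5: at line 1 remove [fhif,wbox,nzgf] add [obtp] -> 4 lines: isr obtp bfjgt mryw

Answer: isr
obtp
bfjgt
mryw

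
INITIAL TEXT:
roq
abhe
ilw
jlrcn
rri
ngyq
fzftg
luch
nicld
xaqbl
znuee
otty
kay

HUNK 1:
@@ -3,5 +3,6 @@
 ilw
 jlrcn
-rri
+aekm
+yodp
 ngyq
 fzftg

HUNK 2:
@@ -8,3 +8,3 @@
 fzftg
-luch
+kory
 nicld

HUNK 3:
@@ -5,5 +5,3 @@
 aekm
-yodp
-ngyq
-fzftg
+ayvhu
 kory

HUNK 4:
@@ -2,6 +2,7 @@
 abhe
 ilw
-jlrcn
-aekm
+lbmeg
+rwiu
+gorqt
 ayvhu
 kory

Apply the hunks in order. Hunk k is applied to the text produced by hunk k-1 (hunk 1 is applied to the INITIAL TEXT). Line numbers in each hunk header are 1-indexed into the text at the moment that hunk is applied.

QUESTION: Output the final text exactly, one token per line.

Hunk 1: at line 3 remove [rri] add [aekm,yodp] -> 14 lines: roq abhe ilw jlrcn aekm yodp ngyq fzftg luch nicld xaqbl znuee otty kay
Hunk 2: at line 8 remove [luch] add [kory] -> 14 lines: roq abhe ilw jlrcn aekm yodp ngyq fzftg kory nicld xaqbl znuee otty kay
Hunk 3: at line 5 remove [yodp,ngyq,fzftg] add [ayvhu] -> 12 lines: roq abhe ilw jlrcn aekm ayvhu kory nicld xaqbl znuee otty kay
Hunk 4: at line 2 remove [jlrcn,aekm] add [lbmeg,rwiu,gorqt] -> 13 lines: roq abhe ilw lbmeg rwiu gorqt ayvhu kory nicld xaqbl znuee otty kay

Answer: roq
abhe
ilw
lbmeg
rwiu
gorqt
ayvhu
kory
nicld
xaqbl
znuee
otty
kay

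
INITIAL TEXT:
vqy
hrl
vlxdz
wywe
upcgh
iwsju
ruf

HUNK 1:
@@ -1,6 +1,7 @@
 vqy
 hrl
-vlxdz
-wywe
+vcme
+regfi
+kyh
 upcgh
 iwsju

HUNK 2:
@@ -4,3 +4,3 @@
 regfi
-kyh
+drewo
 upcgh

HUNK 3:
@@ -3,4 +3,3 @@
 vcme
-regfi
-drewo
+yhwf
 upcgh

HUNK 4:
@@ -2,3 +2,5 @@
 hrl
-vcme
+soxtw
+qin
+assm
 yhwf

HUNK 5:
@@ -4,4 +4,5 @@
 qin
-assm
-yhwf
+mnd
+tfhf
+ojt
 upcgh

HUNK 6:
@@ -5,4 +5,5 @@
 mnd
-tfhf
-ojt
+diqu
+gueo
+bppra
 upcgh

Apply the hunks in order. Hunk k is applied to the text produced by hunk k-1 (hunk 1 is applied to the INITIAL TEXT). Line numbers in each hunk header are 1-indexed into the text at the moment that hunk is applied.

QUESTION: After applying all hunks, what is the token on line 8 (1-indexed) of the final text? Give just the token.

Hunk 1: at line 1 remove [vlxdz,wywe] add [vcme,regfi,kyh] -> 8 lines: vqy hrl vcme regfi kyh upcgh iwsju ruf
Hunk 2: at line 4 remove [kyh] add [drewo] -> 8 lines: vqy hrl vcme regfi drewo upcgh iwsju ruf
Hunk 3: at line 3 remove [regfi,drewo] add [yhwf] -> 7 lines: vqy hrl vcme yhwf upcgh iwsju ruf
Hunk 4: at line 2 remove [vcme] add [soxtw,qin,assm] -> 9 lines: vqy hrl soxtw qin assm yhwf upcgh iwsju ruf
Hunk 5: at line 4 remove [assm,yhwf] add [mnd,tfhf,ojt] -> 10 lines: vqy hrl soxtw qin mnd tfhf ojt upcgh iwsju ruf
Hunk 6: at line 5 remove [tfhf,ojt] add [diqu,gueo,bppra] -> 11 lines: vqy hrl soxtw qin mnd diqu gueo bppra upcgh iwsju ruf
Final line 8: bppra

Answer: bppra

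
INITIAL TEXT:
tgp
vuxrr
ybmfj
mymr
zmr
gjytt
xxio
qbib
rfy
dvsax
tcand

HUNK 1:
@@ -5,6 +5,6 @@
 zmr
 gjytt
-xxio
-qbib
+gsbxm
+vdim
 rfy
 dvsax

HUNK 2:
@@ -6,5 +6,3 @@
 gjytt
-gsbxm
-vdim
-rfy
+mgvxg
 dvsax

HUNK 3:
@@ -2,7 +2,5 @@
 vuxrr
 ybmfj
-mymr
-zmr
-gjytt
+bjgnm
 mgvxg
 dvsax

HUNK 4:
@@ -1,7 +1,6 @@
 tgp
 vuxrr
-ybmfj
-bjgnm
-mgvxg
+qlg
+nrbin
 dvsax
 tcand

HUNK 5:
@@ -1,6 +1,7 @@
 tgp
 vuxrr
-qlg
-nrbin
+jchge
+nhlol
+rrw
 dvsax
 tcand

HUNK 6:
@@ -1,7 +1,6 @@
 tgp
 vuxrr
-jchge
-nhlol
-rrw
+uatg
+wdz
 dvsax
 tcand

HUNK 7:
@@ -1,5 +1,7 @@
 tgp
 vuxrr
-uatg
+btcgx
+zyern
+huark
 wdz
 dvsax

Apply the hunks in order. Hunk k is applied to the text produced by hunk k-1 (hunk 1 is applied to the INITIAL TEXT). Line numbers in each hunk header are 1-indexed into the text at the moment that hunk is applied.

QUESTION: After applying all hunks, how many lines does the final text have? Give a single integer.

Hunk 1: at line 5 remove [xxio,qbib] add [gsbxm,vdim] -> 11 lines: tgp vuxrr ybmfj mymr zmr gjytt gsbxm vdim rfy dvsax tcand
Hunk 2: at line 6 remove [gsbxm,vdim,rfy] add [mgvxg] -> 9 lines: tgp vuxrr ybmfj mymr zmr gjytt mgvxg dvsax tcand
Hunk 3: at line 2 remove [mymr,zmr,gjytt] add [bjgnm] -> 7 lines: tgp vuxrr ybmfj bjgnm mgvxg dvsax tcand
Hunk 4: at line 1 remove [ybmfj,bjgnm,mgvxg] add [qlg,nrbin] -> 6 lines: tgp vuxrr qlg nrbin dvsax tcand
Hunk 5: at line 1 remove [qlg,nrbin] add [jchge,nhlol,rrw] -> 7 lines: tgp vuxrr jchge nhlol rrw dvsax tcand
Hunk 6: at line 1 remove [jchge,nhlol,rrw] add [uatg,wdz] -> 6 lines: tgp vuxrr uatg wdz dvsax tcand
Hunk 7: at line 1 remove [uatg] add [btcgx,zyern,huark] -> 8 lines: tgp vuxrr btcgx zyern huark wdz dvsax tcand
Final line count: 8

Answer: 8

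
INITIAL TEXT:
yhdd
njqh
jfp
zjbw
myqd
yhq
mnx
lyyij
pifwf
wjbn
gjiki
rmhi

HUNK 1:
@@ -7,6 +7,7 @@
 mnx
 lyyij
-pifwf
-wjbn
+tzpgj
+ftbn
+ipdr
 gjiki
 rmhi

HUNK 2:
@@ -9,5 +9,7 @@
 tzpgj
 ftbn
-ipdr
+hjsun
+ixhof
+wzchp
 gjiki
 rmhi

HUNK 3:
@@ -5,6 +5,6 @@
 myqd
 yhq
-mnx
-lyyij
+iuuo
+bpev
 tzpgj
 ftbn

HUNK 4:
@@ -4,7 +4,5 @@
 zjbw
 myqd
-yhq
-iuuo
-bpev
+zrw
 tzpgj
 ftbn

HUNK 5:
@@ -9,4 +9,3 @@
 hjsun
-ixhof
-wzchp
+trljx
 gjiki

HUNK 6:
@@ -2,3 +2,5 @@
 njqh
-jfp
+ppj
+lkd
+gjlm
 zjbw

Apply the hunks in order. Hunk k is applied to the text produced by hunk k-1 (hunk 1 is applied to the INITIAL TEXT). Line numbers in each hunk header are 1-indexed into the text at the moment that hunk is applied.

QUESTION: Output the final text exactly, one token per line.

Hunk 1: at line 7 remove [pifwf,wjbn] add [tzpgj,ftbn,ipdr] -> 13 lines: yhdd njqh jfp zjbw myqd yhq mnx lyyij tzpgj ftbn ipdr gjiki rmhi
Hunk 2: at line 9 remove [ipdr] add [hjsun,ixhof,wzchp] -> 15 lines: yhdd njqh jfp zjbw myqd yhq mnx lyyij tzpgj ftbn hjsun ixhof wzchp gjiki rmhi
Hunk 3: at line 5 remove [mnx,lyyij] add [iuuo,bpev] -> 15 lines: yhdd njqh jfp zjbw myqd yhq iuuo bpev tzpgj ftbn hjsun ixhof wzchp gjiki rmhi
Hunk 4: at line 4 remove [yhq,iuuo,bpev] add [zrw] -> 13 lines: yhdd njqh jfp zjbw myqd zrw tzpgj ftbn hjsun ixhof wzchp gjiki rmhi
Hunk 5: at line 9 remove [ixhof,wzchp] add [trljx] -> 12 lines: yhdd njqh jfp zjbw myqd zrw tzpgj ftbn hjsun trljx gjiki rmhi
Hunk 6: at line 2 remove [jfp] add [ppj,lkd,gjlm] -> 14 lines: yhdd njqh ppj lkd gjlm zjbw myqd zrw tzpgj ftbn hjsun trljx gjiki rmhi

Answer: yhdd
njqh
ppj
lkd
gjlm
zjbw
myqd
zrw
tzpgj
ftbn
hjsun
trljx
gjiki
rmhi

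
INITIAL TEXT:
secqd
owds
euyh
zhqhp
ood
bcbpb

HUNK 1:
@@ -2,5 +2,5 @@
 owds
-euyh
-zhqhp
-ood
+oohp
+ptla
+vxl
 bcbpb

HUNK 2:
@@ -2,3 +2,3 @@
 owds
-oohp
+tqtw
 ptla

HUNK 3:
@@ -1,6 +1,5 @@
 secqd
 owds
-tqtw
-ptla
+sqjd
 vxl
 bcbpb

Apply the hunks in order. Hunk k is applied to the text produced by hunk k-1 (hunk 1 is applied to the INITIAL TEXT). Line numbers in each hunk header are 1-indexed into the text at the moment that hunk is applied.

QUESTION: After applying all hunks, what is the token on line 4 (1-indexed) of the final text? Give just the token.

Answer: vxl

Derivation:
Hunk 1: at line 2 remove [euyh,zhqhp,ood] add [oohp,ptla,vxl] -> 6 lines: secqd owds oohp ptla vxl bcbpb
Hunk 2: at line 2 remove [oohp] add [tqtw] -> 6 lines: secqd owds tqtw ptla vxl bcbpb
Hunk 3: at line 1 remove [tqtw,ptla] add [sqjd] -> 5 lines: secqd owds sqjd vxl bcbpb
Final line 4: vxl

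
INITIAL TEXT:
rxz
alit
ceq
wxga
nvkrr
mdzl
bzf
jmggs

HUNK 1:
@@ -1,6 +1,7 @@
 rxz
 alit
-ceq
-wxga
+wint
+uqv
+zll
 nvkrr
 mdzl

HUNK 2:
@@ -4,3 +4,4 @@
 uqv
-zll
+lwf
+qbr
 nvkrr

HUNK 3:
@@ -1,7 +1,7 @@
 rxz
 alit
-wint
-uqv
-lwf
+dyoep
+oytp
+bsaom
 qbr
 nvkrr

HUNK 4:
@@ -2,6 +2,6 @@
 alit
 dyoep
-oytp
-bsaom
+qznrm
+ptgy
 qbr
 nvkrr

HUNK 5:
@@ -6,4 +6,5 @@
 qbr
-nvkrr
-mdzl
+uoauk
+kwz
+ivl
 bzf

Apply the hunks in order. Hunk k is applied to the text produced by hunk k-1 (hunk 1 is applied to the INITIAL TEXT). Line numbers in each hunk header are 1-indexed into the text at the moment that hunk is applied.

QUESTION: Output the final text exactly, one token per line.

Answer: rxz
alit
dyoep
qznrm
ptgy
qbr
uoauk
kwz
ivl
bzf
jmggs

Derivation:
Hunk 1: at line 1 remove [ceq,wxga] add [wint,uqv,zll] -> 9 lines: rxz alit wint uqv zll nvkrr mdzl bzf jmggs
Hunk 2: at line 4 remove [zll] add [lwf,qbr] -> 10 lines: rxz alit wint uqv lwf qbr nvkrr mdzl bzf jmggs
Hunk 3: at line 1 remove [wint,uqv,lwf] add [dyoep,oytp,bsaom] -> 10 lines: rxz alit dyoep oytp bsaom qbr nvkrr mdzl bzf jmggs
Hunk 4: at line 2 remove [oytp,bsaom] add [qznrm,ptgy] -> 10 lines: rxz alit dyoep qznrm ptgy qbr nvkrr mdzl bzf jmggs
Hunk 5: at line 6 remove [nvkrr,mdzl] add [uoauk,kwz,ivl] -> 11 lines: rxz alit dyoep qznrm ptgy qbr uoauk kwz ivl bzf jmggs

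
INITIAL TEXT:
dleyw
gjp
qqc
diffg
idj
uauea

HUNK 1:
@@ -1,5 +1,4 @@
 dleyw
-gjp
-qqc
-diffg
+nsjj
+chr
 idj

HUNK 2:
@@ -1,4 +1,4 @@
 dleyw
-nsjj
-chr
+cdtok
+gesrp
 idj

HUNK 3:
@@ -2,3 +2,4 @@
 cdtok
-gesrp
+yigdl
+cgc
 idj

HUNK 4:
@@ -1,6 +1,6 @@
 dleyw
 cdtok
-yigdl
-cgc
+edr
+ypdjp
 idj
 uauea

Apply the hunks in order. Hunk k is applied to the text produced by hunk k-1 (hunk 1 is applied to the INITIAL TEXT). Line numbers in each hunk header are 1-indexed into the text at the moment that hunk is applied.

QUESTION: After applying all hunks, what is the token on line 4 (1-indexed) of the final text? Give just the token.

Hunk 1: at line 1 remove [gjp,qqc,diffg] add [nsjj,chr] -> 5 lines: dleyw nsjj chr idj uauea
Hunk 2: at line 1 remove [nsjj,chr] add [cdtok,gesrp] -> 5 lines: dleyw cdtok gesrp idj uauea
Hunk 3: at line 2 remove [gesrp] add [yigdl,cgc] -> 6 lines: dleyw cdtok yigdl cgc idj uauea
Hunk 4: at line 1 remove [yigdl,cgc] add [edr,ypdjp] -> 6 lines: dleyw cdtok edr ypdjp idj uauea
Final line 4: ypdjp

Answer: ypdjp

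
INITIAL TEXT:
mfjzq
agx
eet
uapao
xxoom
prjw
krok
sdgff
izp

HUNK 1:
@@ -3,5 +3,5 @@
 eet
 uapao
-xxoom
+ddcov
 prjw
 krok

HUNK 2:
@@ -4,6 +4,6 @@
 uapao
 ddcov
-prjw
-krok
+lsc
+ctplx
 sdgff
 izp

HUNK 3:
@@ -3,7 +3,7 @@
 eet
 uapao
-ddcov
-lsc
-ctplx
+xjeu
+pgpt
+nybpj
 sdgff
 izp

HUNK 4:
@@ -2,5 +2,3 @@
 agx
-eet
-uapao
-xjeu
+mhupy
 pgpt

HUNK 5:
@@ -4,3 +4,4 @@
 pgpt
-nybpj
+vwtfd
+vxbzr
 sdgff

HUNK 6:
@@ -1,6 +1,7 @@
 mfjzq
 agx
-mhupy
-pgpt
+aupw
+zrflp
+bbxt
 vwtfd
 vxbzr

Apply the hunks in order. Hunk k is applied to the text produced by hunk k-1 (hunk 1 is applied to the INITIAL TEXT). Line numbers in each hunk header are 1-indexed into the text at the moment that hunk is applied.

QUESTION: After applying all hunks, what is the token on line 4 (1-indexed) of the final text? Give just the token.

Hunk 1: at line 3 remove [xxoom] add [ddcov] -> 9 lines: mfjzq agx eet uapao ddcov prjw krok sdgff izp
Hunk 2: at line 4 remove [prjw,krok] add [lsc,ctplx] -> 9 lines: mfjzq agx eet uapao ddcov lsc ctplx sdgff izp
Hunk 3: at line 3 remove [ddcov,lsc,ctplx] add [xjeu,pgpt,nybpj] -> 9 lines: mfjzq agx eet uapao xjeu pgpt nybpj sdgff izp
Hunk 4: at line 2 remove [eet,uapao,xjeu] add [mhupy] -> 7 lines: mfjzq agx mhupy pgpt nybpj sdgff izp
Hunk 5: at line 4 remove [nybpj] add [vwtfd,vxbzr] -> 8 lines: mfjzq agx mhupy pgpt vwtfd vxbzr sdgff izp
Hunk 6: at line 1 remove [mhupy,pgpt] add [aupw,zrflp,bbxt] -> 9 lines: mfjzq agx aupw zrflp bbxt vwtfd vxbzr sdgff izp
Final line 4: zrflp

Answer: zrflp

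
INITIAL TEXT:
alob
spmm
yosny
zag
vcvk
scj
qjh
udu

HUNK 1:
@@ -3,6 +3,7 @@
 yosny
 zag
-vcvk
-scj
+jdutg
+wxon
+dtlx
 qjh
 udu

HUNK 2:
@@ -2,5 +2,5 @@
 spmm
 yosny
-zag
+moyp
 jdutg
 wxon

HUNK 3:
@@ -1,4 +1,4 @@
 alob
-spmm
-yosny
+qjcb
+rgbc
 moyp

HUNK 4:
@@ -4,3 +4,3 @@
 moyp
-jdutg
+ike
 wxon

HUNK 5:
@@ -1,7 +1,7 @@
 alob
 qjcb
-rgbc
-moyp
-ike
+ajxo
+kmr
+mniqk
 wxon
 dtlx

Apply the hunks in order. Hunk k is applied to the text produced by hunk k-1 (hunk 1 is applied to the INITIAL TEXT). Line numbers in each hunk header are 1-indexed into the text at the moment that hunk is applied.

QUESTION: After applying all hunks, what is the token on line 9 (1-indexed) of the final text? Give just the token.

Answer: udu

Derivation:
Hunk 1: at line 3 remove [vcvk,scj] add [jdutg,wxon,dtlx] -> 9 lines: alob spmm yosny zag jdutg wxon dtlx qjh udu
Hunk 2: at line 2 remove [zag] add [moyp] -> 9 lines: alob spmm yosny moyp jdutg wxon dtlx qjh udu
Hunk 3: at line 1 remove [spmm,yosny] add [qjcb,rgbc] -> 9 lines: alob qjcb rgbc moyp jdutg wxon dtlx qjh udu
Hunk 4: at line 4 remove [jdutg] add [ike] -> 9 lines: alob qjcb rgbc moyp ike wxon dtlx qjh udu
Hunk 5: at line 1 remove [rgbc,moyp,ike] add [ajxo,kmr,mniqk] -> 9 lines: alob qjcb ajxo kmr mniqk wxon dtlx qjh udu
Final line 9: udu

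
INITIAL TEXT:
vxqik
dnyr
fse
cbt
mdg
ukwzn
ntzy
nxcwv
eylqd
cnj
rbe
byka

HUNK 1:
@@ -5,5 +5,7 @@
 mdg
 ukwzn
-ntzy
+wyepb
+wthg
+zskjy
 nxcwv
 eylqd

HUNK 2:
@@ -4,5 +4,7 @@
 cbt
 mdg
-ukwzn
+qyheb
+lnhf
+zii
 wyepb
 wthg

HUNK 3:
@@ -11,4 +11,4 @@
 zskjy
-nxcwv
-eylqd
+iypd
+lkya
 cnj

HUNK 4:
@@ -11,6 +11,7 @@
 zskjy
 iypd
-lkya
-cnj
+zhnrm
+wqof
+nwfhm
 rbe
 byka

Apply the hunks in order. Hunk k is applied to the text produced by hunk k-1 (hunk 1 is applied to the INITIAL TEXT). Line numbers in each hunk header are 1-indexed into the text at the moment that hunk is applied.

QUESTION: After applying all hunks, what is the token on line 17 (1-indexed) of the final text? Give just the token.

Hunk 1: at line 5 remove [ntzy] add [wyepb,wthg,zskjy] -> 14 lines: vxqik dnyr fse cbt mdg ukwzn wyepb wthg zskjy nxcwv eylqd cnj rbe byka
Hunk 2: at line 4 remove [ukwzn] add [qyheb,lnhf,zii] -> 16 lines: vxqik dnyr fse cbt mdg qyheb lnhf zii wyepb wthg zskjy nxcwv eylqd cnj rbe byka
Hunk 3: at line 11 remove [nxcwv,eylqd] add [iypd,lkya] -> 16 lines: vxqik dnyr fse cbt mdg qyheb lnhf zii wyepb wthg zskjy iypd lkya cnj rbe byka
Hunk 4: at line 11 remove [lkya,cnj] add [zhnrm,wqof,nwfhm] -> 17 lines: vxqik dnyr fse cbt mdg qyheb lnhf zii wyepb wthg zskjy iypd zhnrm wqof nwfhm rbe byka
Final line 17: byka

Answer: byka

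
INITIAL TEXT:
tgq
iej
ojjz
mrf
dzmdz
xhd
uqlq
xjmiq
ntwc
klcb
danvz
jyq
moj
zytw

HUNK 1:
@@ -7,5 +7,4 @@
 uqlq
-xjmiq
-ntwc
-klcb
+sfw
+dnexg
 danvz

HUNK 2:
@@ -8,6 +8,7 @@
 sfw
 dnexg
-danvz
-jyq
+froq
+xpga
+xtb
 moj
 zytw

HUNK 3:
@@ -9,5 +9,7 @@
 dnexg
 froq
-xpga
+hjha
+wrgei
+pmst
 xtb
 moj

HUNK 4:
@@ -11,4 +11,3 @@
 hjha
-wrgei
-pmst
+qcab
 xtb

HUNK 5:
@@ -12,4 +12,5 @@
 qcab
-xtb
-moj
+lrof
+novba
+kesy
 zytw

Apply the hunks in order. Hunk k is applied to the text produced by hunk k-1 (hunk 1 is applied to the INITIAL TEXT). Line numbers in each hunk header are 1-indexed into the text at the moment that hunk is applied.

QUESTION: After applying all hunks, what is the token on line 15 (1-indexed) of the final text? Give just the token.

Answer: kesy

Derivation:
Hunk 1: at line 7 remove [xjmiq,ntwc,klcb] add [sfw,dnexg] -> 13 lines: tgq iej ojjz mrf dzmdz xhd uqlq sfw dnexg danvz jyq moj zytw
Hunk 2: at line 8 remove [danvz,jyq] add [froq,xpga,xtb] -> 14 lines: tgq iej ojjz mrf dzmdz xhd uqlq sfw dnexg froq xpga xtb moj zytw
Hunk 3: at line 9 remove [xpga] add [hjha,wrgei,pmst] -> 16 lines: tgq iej ojjz mrf dzmdz xhd uqlq sfw dnexg froq hjha wrgei pmst xtb moj zytw
Hunk 4: at line 11 remove [wrgei,pmst] add [qcab] -> 15 lines: tgq iej ojjz mrf dzmdz xhd uqlq sfw dnexg froq hjha qcab xtb moj zytw
Hunk 5: at line 12 remove [xtb,moj] add [lrof,novba,kesy] -> 16 lines: tgq iej ojjz mrf dzmdz xhd uqlq sfw dnexg froq hjha qcab lrof novba kesy zytw
Final line 15: kesy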